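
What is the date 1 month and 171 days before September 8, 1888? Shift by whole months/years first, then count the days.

February 19, 1888

Counting back 1 month and 171 days from September 8, 1888: first the month/year part, then the days.
month 9 − 1 = 8 → August 1888.
Day 8 is valid in August, giving August 8, 1888.
Now subtract 171 days from August 8, 1888.
Going back 8 days from August 8, 1888 reaches the end of the previous month; 171 − 8 = 163 left.
July 1888 has 31 days: 163 − 31 = 132 left.
June 1888 has 30 days: 132 − 30 = 102 left.
May 1888 has 31 days: 102 − 31 = 71 left.
April 1888 has 30 days: 71 − 30 = 41 left.
March 1888 has 31 days: 41 − 31 = 10 left.
February 1888 has 29 days; 29 − 10 = 19 → February 19, 1888.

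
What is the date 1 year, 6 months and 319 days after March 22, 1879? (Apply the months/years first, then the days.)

August 7, 1881

Adding 1 year, 6 months and 319 days from March 22, 1879: first the month/year part, then the days.
+1 year → 1880; month 3 + 6 = 9 → September 1880.
Day 22 is valid in September, giving September 22, 1880.
Now add 319 days from September 22, 1880.
September has 30 days, so 30 − 22 = 8 days remain after September 22, 1880; 319 − 8 = 311 left.
October 1880 has 31 days: 311 − 31 = 280 left.
November 1880 has 30 days: 280 − 30 = 250 left.
December 1880 has 31 days: 250 − 31 = 219 left.
January 1881 has 31 days: 219 − 31 = 188 left.
February 1881 has 28 days (1881 is not a leap year): 188 − 28 = 160 left.
March 1881 has 31 days: 160 − 31 = 129 left.
April 1881 has 30 days: 129 − 30 = 99 left.
May 1881 has 31 days: 99 − 31 = 68 left.
June 1881 has 30 days: 68 − 30 = 38 left.
July 1881 has 31 days: 38 − 31 = 7 left.
7 days into August 1881 → August 7, 1881.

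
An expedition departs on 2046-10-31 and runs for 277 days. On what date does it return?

August 4, 2047

Counting forward 277 days from October 31, 2046.
October has 31 days, so 31 − 31 = 0 days remain after October 31, 2046; 277 − 0 = 277 left.
November 2046 has 30 days: 277 − 30 = 247 left.
December 2046 has 31 days: 247 − 31 = 216 left.
January 2047 has 31 days: 216 − 31 = 185 left.
February 2047 has 28 days (2047 is not a leap year): 185 − 28 = 157 left.
March 2047 has 31 days: 157 − 31 = 126 left.
April 2047 has 30 days: 126 − 30 = 96 left.
May 2047 has 31 days: 96 − 31 = 65 left.
June 2047 has 30 days: 65 − 30 = 35 left.
July 2047 has 31 days: 35 − 31 = 4 left.
4 days into August 2047 → August 4, 2047.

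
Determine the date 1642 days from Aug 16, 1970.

Counting forward 1642 days from August 16, 1970.
August has 31 days, so 31 − 16 = 15 days remain after August 16, 1970; 1642 − 15 = 1627 left.
September 1970 has 30 days: 1627 − 30 = 1597 left.
October 1970 has 31 days: 1597 − 31 = 1566 left.
November 1970 has 30 days: 1566 − 30 = 1536 left.
December 1970 has 31 days: 1536 − 31 = 1505 left.
January 1971 has 31 days: 1505 − 31 = 1474 left.
February 1971 has 28 days (1971 is not a leap year): 1474 − 28 = 1446 left.
March 1971 has 31 days: 1446 − 31 = 1415 left.
April 1971 has 30 days: 1415 − 30 = 1385 left.
May 1971 has 31 days: 1385 − 31 = 1354 left.
June 1971 has 30 days: 1354 − 30 = 1324 left.
July 1971 has 31 days: 1324 − 31 = 1293 left.
August 1971 has 31 days: 1293 − 31 = 1262 left.
September 1971 has 30 days: 1262 − 30 = 1232 left.
October 1971 has 31 days: 1232 − 31 = 1201 left.
November 1971 has 30 days: 1201 − 30 = 1171 left.
December 1971 has 31 days: 1171 − 31 = 1140 left.
January 1972 has 31 days: 1140 − 31 = 1109 left.
February 1972 has 29 days (1972 is a leap year): 1109 − 29 = 1080 left.
March 1972 has 31 days: 1080 − 31 = 1049 left.
April 1972 has 30 days: 1049 − 30 = 1019 left.
May 1972 has 31 days: 1019 − 31 = 988 left.
June 1972 has 30 days: 988 − 30 = 958 left.
July 1972 has 31 days: 958 − 31 = 927 left.
August 1972 has 31 days: 927 − 31 = 896 left.
September 1972 has 30 days: 896 − 30 = 866 left.
October 1972 has 31 days: 866 − 31 = 835 left.
November 1972 has 30 days: 835 − 30 = 805 left.
December 1972 has 31 days: 805 − 31 = 774 left.
January 1973 has 31 days: 774 − 31 = 743 left.
February 1973 has 28 days (1973 is not a leap year): 743 − 28 = 715 left.
March 1973 has 31 days: 715 − 31 = 684 left.
April 1973 has 30 days: 684 − 30 = 654 left.
May 1973 has 31 days: 654 − 31 = 623 left.
June 1973 has 30 days: 623 − 30 = 593 left.
July 1973 has 31 days: 593 − 31 = 562 left.
August 1973 has 31 days: 562 − 31 = 531 left.
September 1973 has 30 days: 531 − 30 = 501 left.
October 1973 has 31 days: 501 − 31 = 470 left.
November 1973 has 30 days: 470 − 30 = 440 left.
December 1973 has 31 days: 440 − 31 = 409 left.
January 1974 has 31 days: 409 − 31 = 378 left.
February 1974 has 28 days (1974 is not a leap year): 378 − 28 = 350 left.
March 1974 has 31 days: 350 − 31 = 319 left.
April 1974 has 30 days: 319 − 30 = 289 left.
May 1974 has 31 days: 289 − 31 = 258 left.
June 1974 has 30 days: 258 − 30 = 228 left.
July 1974 has 31 days: 228 − 31 = 197 left.
August 1974 has 31 days: 197 − 31 = 166 left.
September 1974 has 30 days: 166 − 30 = 136 left.
October 1974 has 31 days: 136 − 31 = 105 left.
November 1974 has 30 days: 105 − 30 = 75 left.
December 1974 has 31 days: 75 − 31 = 44 left.
January 1975 has 31 days: 44 − 31 = 13 left.
13 days into February 1975 → February 13, 1975.

February 13, 1975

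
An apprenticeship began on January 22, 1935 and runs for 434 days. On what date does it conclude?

March 31, 1936

Counting forward 434 days from January 22, 1935.
January has 31 days, so 31 − 22 = 9 days remain after January 22, 1935; 434 − 9 = 425 left.
February 1935 has 28 days (1935 is not a leap year): 425 − 28 = 397 left.
March 1935 has 31 days: 397 − 31 = 366 left.
April 1935 has 30 days: 366 − 30 = 336 left.
May 1935 has 31 days: 336 − 31 = 305 left.
June 1935 has 30 days: 305 − 30 = 275 left.
July 1935 has 31 days: 275 − 31 = 244 left.
August 1935 has 31 days: 244 − 31 = 213 left.
September 1935 has 30 days: 213 − 30 = 183 left.
October 1935 has 31 days: 183 − 31 = 152 left.
November 1935 has 30 days: 152 − 30 = 122 left.
December 1935 has 31 days: 122 − 31 = 91 left.
January 1936 has 31 days: 91 − 31 = 60 left.
February 1936 has 29 days (1936 is a leap year): 60 − 29 = 31 left.
31 days into March 1936 → March 31, 1936.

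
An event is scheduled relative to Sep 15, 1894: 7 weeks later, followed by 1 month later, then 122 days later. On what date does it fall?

April 4, 1895

Advancing 7 weeks (= 49 days) from September 15, 1894:
September has 30 days, so 30 − 15 = 15 days remain after September 15, 1894; 49 − 15 = 34 left.
October 1894 has 31 days: 34 − 31 = 3 left.
3 days into November 1894 → November 3, 1894.
Advancing 1 month from November 3, 1894:
month 11 + 1 = 12 → December 1894.
Day 3 is valid in December, giving December 3, 1894.
Adding 122 days from December 3, 1894:
December has 31 days, so 31 − 3 = 28 days remain after December 3, 1894; 122 − 28 = 94 left.
January 1895 has 31 days: 94 − 31 = 63 left.
February 1895 has 28 days (1895 is not a leap year): 63 − 28 = 35 left.
March 1895 has 31 days: 35 − 31 = 4 left.
4 days into April 1895 → April 4, 1895.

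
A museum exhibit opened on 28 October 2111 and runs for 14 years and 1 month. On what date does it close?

November 28, 2125

Advancing 14 years and 1 month from October 28, 2111.
+14 years → 2125; month 10 + 1 = 11 → November 2125.
Day 28 is valid in November, giving November 28, 2125.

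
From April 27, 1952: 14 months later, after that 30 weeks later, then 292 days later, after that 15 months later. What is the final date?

Counting forward 14 months from April 27, 1952:
month 4 + 14 = 18, which is month 6 of year 1953 → June 1953.
Day 27 is valid in June, giving June 27, 1953.
Adding 30 weeks (= 210 days) from June 27, 1953:
June has 30 days, so 30 − 27 = 3 days remain after June 27, 1953; 210 − 3 = 207 left.
July 1953 has 31 days: 207 − 31 = 176 left.
August 1953 has 31 days: 176 − 31 = 145 left.
September 1953 has 30 days: 145 − 30 = 115 left.
October 1953 has 31 days: 115 − 31 = 84 left.
November 1953 has 30 days: 84 − 30 = 54 left.
December 1953 has 31 days: 54 − 31 = 23 left.
23 days into January 1954 → January 23, 1954.
Advancing 292 days from January 23, 1954:
January has 31 days, so 31 − 23 = 8 days remain after January 23, 1954; 292 − 8 = 284 left.
February 1954 has 28 days (1954 is not a leap year): 284 − 28 = 256 left.
March 1954 has 31 days: 256 − 31 = 225 left.
April 1954 has 30 days: 225 − 30 = 195 left.
May 1954 has 31 days: 195 − 31 = 164 left.
June 1954 has 30 days: 164 − 30 = 134 left.
July 1954 has 31 days: 134 − 31 = 103 left.
August 1954 has 31 days: 103 − 31 = 72 left.
September 1954 has 30 days: 72 − 30 = 42 left.
October 1954 has 31 days: 42 − 31 = 11 left.
11 days into November 1954 → November 11, 1954.
Adding 15 months from November 11, 1954:
month 11 + 15 = 26, which is month 2 of year 1956 → February 1956.
Day 11 is valid in February, giving February 11, 1956.

February 11, 1956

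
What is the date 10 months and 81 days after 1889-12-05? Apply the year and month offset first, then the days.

Adding 10 months and 81 days from December 5, 1889: first the month/year part, then the days.
month 12 + 10 = 22, which is month 10 of year 1890 → October 1890.
Day 5 is valid in October, giving October 5, 1890.
Now add 81 days from October 5, 1890.
October has 31 days, so 31 − 5 = 26 days remain after October 5, 1890; 81 − 26 = 55 left.
November 1890 has 30 days: 55 − 30 = 25 left.
25 days into December 1890 → December 25, 1890.

December 25, 1890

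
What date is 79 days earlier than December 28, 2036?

October 10, 2036

Going back 79 days from December 28, 2036.
Going back 28 days from December 28, 2036 reaches the end of the previous month; 79 − 28 = 51 left.
November 2036 has 30 days: 51 − 30 = 21 left.
October 2036 has 31 days; 31 − 21 = 10 → October 10, 2036.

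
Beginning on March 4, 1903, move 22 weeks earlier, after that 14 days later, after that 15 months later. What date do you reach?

January 15, 1904

Counting back 22 weeks (= 154 days) from March 4, 1903:
Going back 4 days from March 4, 1903 reaches the end of the previous month; 154 − 4 = 150 left.
February 1903 has 28 days (1903 is not a leap year): 150 − 28 = 122 left.
January 1903 has 31 days: 122 − 31 = 91 left.
December 1902 has 31 days: 91 − 31 = 60 left.
November 1902 has 30 days: 60 − 30 = 30 left.
October 1902 has 31 days; 31 − 30 = 1 → October 1, 1902.
Counting forward 14 days from October 1, 1902:
October has 31 days; 1 + 14 = 15, still in October.
Adding 15 months from October 15, 1902:
month 10 + 15 = 25, which is month 1 of year 1904 → January 1904.
Day 15 is valid in January, giving January 15, 1904.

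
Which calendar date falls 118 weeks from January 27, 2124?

May 2, 2126

Counting forward 118 weeks = 826 days from January 27, 2124.
January has 31 days, so 31 − 27 = 4 days remain after January 27, 2124; 826 − 4 = 822 left.
February 2124 has 29 days (2124 is a leap year): 822 − 29 = 793 left.
March 2124 has 31 days: 793 − 31 = 762 left.
April 2124 has 30 days: 762 − 30 = 732 left.
May 2124 has 31 days: 732 − 31 = 701 left.
June 2124 has 30 days: 701 − 30 = 671 left.
July 2124 has 31 days: 671 − 31 = 640 left.
August 2124 has 31 days: 640 − 31 = 609 left.
September 2124 has 30 days: 609 − 30 = 579 left.
October 2124 has 31 days: 579 − 31 = 548 left.
November 2124 has 30 days: 548 − 30 = 518 left.
December 2124 has 31 days: 518 − 31 = 487 left.
January 2125 has 31 days: 487 − 31 = 456 left.
February 2125 has 28 days (2125 is not a leap year): 456 − 28 = 428 left.
March 2125 has 31 days: 428 − 31 = 397 left.
April 2125 has 30 days: 397 − 30 = 367 left.
May 2125 has 31 days: 367 − 31 = 336 left.
June 2125 has 30 days: 336 − 30 = 306 left.
July 2125 has 31 days: 306 − 31 = 275 left.
August 2125 has 31 days: 275 − 31 = 244 left.
September 2125 has 30 days: 244 − 30 = 214 left.
October 2125 has 31 days: 214 − 31 = 183 left.
November 2125 has 30 days: 183 − 30 = 153 left.
December 2125 has 31 days: 153 − 31 = 122 left.
January 2126 has 31 days: 122 − 31 = 91 left.
February 2126 has 28 days (2126 is not a leap year): 91 − 28 = 63 left.
March 2126 has 31 days: 63 − 31 = 32 left.
April 2126 has 30 days: 32 − 30 = 2 left.
2 days into May 2126 → May 2, 2126.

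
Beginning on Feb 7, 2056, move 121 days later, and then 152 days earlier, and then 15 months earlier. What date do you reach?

October 7, 2054

Counting forward 121 days from February 7, 2056:
February has 29 days, so 29 − 7 = 22 days remain after February 7, 2056; 121 − 22 = 99 left.
March 2056 has 31 days: 99 − 31 = 68 left.
April 2056 has 30 days: 68 − 30 = 38 left.
May 2056 has 31 days: 38 − 31 = 7 left.
7 days into June 2056 → June 7, 2056.
Subtracting 152 days from June 7, 2056:
Going back 7 days from June 7, 2056 reaches the end of the previous month; 152 − 7 = 145 left.
May 2056 has 31 days: 145 − 31 = 114 left.
April 2056 has 30 days: 114 − 30 = 84 left.
March 2056 has 31 days: 84 − 31 = 53 left.
February 2056 has 29 days (2056 is a leap year): 53 − 29 = 24 left.
January 2056 has 31 days; 31 − 24 = 7 → January 7, 2056.
Going back 15 months from January 7, 2056:
month 1 − 15 = -14, which is month 10 of year 2054 → October 2054.
Day 7 is valid in October, giving October 7, 2054.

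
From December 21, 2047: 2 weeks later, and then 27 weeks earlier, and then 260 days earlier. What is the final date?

Advancing 2 weeks (= 14 days) from December 21, 2047:
December has 31 days, so 31 − 21 = 10 days remain after December 21, 2047; 14 − 10 = 4 left.
4 days into January 2048 → January 4, 2048.
Counting back 27 weeks (= 189 days) from January 4, 2048:
Going back 4 days from January 4, 2048 reaches the end of the previous month; 189 − 4 = 185 left.
December 2047 has 31 days: 185 − 31 = 154 left.
November 2047 has 30 days: 154 − 30 = 124 left.
October 2047 has 31 days: 124 − 31 = 93 left.
September 2047 has 30 days: 93 − 30 = 63 left.
August 2047 has 31 days: 63 − 31 = 32 left.
July 2047 has 31 days: 32 − 31 = 1 left.
June 2047 has 30 days; 30 − 1 = 29 → June 29, 2047.
Counting back 260 days from June 29, 2047:
Going back 29 days from June 29, 2047 reaches the end of the previous month; 260 − 29 = 231 left.
May 2047 has 31 days: 231 − 31 = 200 left.
April 2047 has 30 days: 200 − 30 = 170 left.
March 2047 has 31 days: 170 − 31 = 139 left.
February 2047 has 28 days (2047 is not a leap year): 139 − 28 = 111 left.
January 2047 has 31 days: 111 − 31 = 80 left.
December 2046 has 31 days: 80 − 31 = 49 left.
November 2046 has 30 days: 49 − 30 = 19 left.
October 2046 has 31 days; 31 − 19 = 12 → October 12, 2046.

October 12, 2046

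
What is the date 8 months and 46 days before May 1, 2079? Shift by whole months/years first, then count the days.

Counting back 8 months and 46 days from May 1, 2079: first the month/year part, then the days.
month 5 − 8 = -3, which is month 9 of year 2078 → September 2078.
Day 1 is valid in September, giving September 1, 2078.
Now subtract 46 days from September 1, 2078.
Going back 1 day from September 1, 2078 reaches the end of the previous month; 46 − 1 = 45 left.
August 2078 has 31 days: 45 − 31 = 14 left.
July 2078 has 31 days; 31 − 14 = 17 → July 17, 2078.

July 17, 2078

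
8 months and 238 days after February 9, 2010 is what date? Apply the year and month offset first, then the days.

June 4, 2011

Adding 8 months and 238 days from February 9, 2010: first the month/year part, then the days.
month 2 + 8 = 10 → October 2010.
Day 9 is valid in October, giving October 9, 2010.
Now add 238 days from October 9, 2010.
October has 31 days, so 31 − 9 = 22 days remain after October 9, 2010; 238 − 22 = 216 left.
November 2010 has 30 days: 216 − 30 = 186 left.
December 2010 has 31 days: 186 − 31 = 155 left.
January 2011 has 31 days: 155 − 31 = 124 left.
February 2011 has 28 days (2011 is not a leap year): 124 − 28 = 96 left.
March 2011 has 31 days: 96 − 31 = 65 left.
April 2011 has 30 days: 65 − 30 = 35 left.
May 2011 has 31 days: 35 − 31 = 4 left.
4 days into June 2011 → June 4, 2011.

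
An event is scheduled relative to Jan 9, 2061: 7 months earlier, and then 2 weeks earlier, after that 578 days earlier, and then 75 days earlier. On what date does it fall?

Subtracting 7 months from January 9, 2061:
month 1 − 7 = -6, which is month 6 of year 2060 → June 2060.
Day 9 is valid in June, giving June 9, 2060.
Going back 2 weeks (= 14 days) from June 9, 2060:
Going back 9 days from June 9, 2060 reaches the end of the previous month; 14 − 9 = 5 left.
May 2060 has 31 days; 31 − 5 = 26 → May 26, 2060.
Subtracting 578 days from May 26, 2060:
Going back 26 days from May 26, 2060 reaches the end of the previous month; 578 − 26 = 552 left.
April 2060 has 30 days: 552 − 30 = 522 left.
March 2060 has 31 days: 522 − 31 = 491 left.
February 2060 has 29 days (2060 is a leap year): 491 − 29 = 462 left.
January 2060 has 31 days: 462 − 31 = 431 left.
December 2059 has 31 days: 431 − 31 = 400 left.
November 2059 has 30 days: 400 − 30 = 370 left.
October 2059 has 31 days: 370 − 31 = 339 left.
September 2059 has 30 days: 339 − 30 = 309 left.
August 2059 has 31 days: 309 − 31 = 278 left.
July 2059 has 31 days: 278 − 31 = 247 left.
June 2059 has 30 days: 247 − 30 = 217 left.
May 2059 has 31 days: 217 − 31 = 186 left.
April 2059 has 30 days: 186 − 30 = 156 left.
March 2059 has 31 days: 156 − 31 = 125 left.
February 2059 has 28 days (2059 is not a leap year): 125 − 28 = 97 left.
January 2059 has 31 days: 97 − 31 = 66 left.
December 2058 has 31 days: 66 − 31 = 35 left.
November 2058 has 30 days: 35 − 30 = 5 left.
October 2058 has 31 days; 31 − 5 = 26 → October 26, 2058.
Going back 75 days from October 26, 2058:
Going back 26 days from October 26, 2058 reaches the end of the previous month; 75 − 26 = 49 left.
September 2058 has 30 days: 49 − 30 = 19 left.
August 2058 has 31 days; 31 − 19 = 12 → August 12, 2058.

August 12, 2058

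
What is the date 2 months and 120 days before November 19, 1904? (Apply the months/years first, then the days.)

May 22, 1904

Subtracting 2 months and 120 days from November 19, 1904: first the month/year part, then the days.
month 11 − 2 = 9 → September 1904.
Day 19 is valid in September, giving September 19, 1904.
Now subtract 120 days from September 19, 1904.
Going back 19 days from September 19, 1904 reaches the end of the previous month; 120 − 19 = 101 left.
August 1904 has 31 days: 101 − 31 = 70 left.
July 1904 has 31 days: 70 − 31 = 39 left.
June 1904 has 30 days: 39 − 30 = 9 left.
May 1904 has 31 days; 31 − 9 = 22 → May 22, 1904.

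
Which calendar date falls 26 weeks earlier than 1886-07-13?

Going back 26 weeks = 182 days from July 13, 1886.
Going back 13 days from July 13, 1886 reaches the end of the previous month; 182 − 13 = 169 left.
June 1886 has 30 days: 169 − 30 = 139 left.
May 1886 has 31 days: 139 − 31 = 108 left.
April 1886 has 30 days: 108 − 30 = 78 left.
March 1886 has 31 days: 78 − 31 = 47 left.
February 1886 has 28 days (1886 is not a leap year): 47 − 28 = 19 left.
January 1886 has 31 days; 31 − 19 = 12 → January 12, 1886.

January 12, 1886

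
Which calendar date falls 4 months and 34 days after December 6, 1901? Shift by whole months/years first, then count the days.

Advancing 4 months and 34 days from December 6, 1901: first the month/year part, then the days.
month 12 + 4 = 16, which is month 4 of year 1902 → April 1902.
Day 6 is valid in April, giving April 6, 1902.
Now add 34 days from April 6, 1902.
April has 30 days, so 30 − 6 = 24 days remain after April 6, 1902; 34 − 24 = 10 left.
10 days into May 1902 → May 10, 1902.

May 10, 1902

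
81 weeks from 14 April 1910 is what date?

Counting forward 81 weeks = 567 days from April 14, 1910.
April has 30 days, so 30 − 14 = 16 days remain after April 14, 1910; 567 − 16 = 551 left.
May 1910 has 31 days: 551 − 31 = 520 left.
June 1910 has 30 days: 520 − 30 = 490 left.
July 1910 has 31 days: 490 − 31 = 459 left.
August 1910 has 31 days: 459 − 31 = 428 left.
September 1910 has 30 days: 428 − 30 = 398 left.
October 1910 has 31 days: 398 − 31 = 367 left.
November 1910 has 30 days: 367 − 30 = 337 left.
December 1910 has 31 days: 337 − 31 = 306 left.
January 1911 has 31 days: 306 − 31 = 275 left.
February 1911 has 28 days (1911 is not a leap year): 275 − 28 = 247 left.
March 1911 has 31 days: 247 − 31 = 216 left.
April 1911 has 30 days: 216 − 30 = 186 left.
May 1911 has 31 days: 186 − 31 = 155 left.
June 1911 has 30 days: 155 − 30 = 125 left.
July 1911 has 31 days: 125 − 31 = 94 left.
August 1911 has 31 days: 94 − 31 = 63 left.
September 1911 has 30 days: 63 − 30 = 33 left.
October 1911 has 31 days: 33 − 31 = 2 left.
2 days into November 1911 → November 2, 1911.

November 2, 1911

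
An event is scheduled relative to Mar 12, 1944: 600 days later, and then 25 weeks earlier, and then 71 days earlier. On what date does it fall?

March 1, 1945

Advancing 600 days from March 12, 1944:
March has 31 days, so 31 − 12 = 19 days remain after March 12, 1944; 600 − 19 = 581 left.
April 1944 has 30 days: 581 − 30 = 551 left.
May 1944 has 31 days: 551 − 31 = 520 left.
June 1944 has 30 days: 520 − 30 = 490 left.
July 1944 has 31 days: 490 − 31 = 459 left.
August 1944 has 31 days: 459 − 31 = 428 left.
September 1944 has 30 days: 428 − 30 = 398 left.
October 1944 has 31 days: 398 − 31 = 367 left.
November 1944 has 30 days: 367 − 30 = 337 left.
December 1944 has 31 days: 337 − 31 = 306 left.
January 1945 has 31 days: 306 − 31 = 275 left.
February 1945 has 28 days (1945 is not a leap year): 275 − 28 = 247 left.
March 1945 has 31 days: 247 − 31 = 216 left.
April 1945 has 30 days: 216 − 30 = 186 left.
May 1945 has 31 days: 186 − 31 = 155 left.
June 1945 has 30 days: 155 − 30 = 125 left.
July 1945 has 31 days: 125 − 31 = 94 left.
August 1945 has 31 days: 94 − 31 = 63 left.
September 1945 has 30 days: 63 − 30 = 33 left.
October 1945 has 31 days: 33 − 31 = 2 left.
2 days into November 1945 → November 2, 1945.
Subtracting 25 weeks (= 175 days) from November 2, 1945:
Going back 2 days from November 2, 1945 reaches the end of the previous month; 175 − 2 = 173 left.
October 1945 has 31 days: 173 − 31 = 142 left.
September 1945 has 30 days: 142 − 30 = 112 left.
August 1945 has 31 days: 112 − 31 = 81 left.
July 1945 has 31 days: 81 − 31 = 50 left.
June 1945 has 30 days: 50 − 30 = 20 left.
May 1945 has 31 days; 31 − 20 = 11 → May 11, 1945.
Going back 71 days from May 11, 1945:
Going back 11 days from May 11, 1945 reaches the end of the previous month; 71 − 11 = 60 left.
April 1945 has 30 days: 60 − 30 = 30 left.
March 1945 has 31 days; 31 − 30 = 1 → March 1, 1945.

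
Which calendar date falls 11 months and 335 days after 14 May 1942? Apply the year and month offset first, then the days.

Advancing 11 months and 335 days from May 14, 1942: first the month/year part, then the days.
month 5 + 11 = 16, which is month 4 of year 1943 → April 1943.
Day 14 is valid in April, giving April 14, 1943.
Now add 335 days from April 14, 1943.
April has 30 days, so 30 − 14 = 16 days remain after April 14, 1943; 335 − 16 = 319 left.
May 1943 has 31 days: 319 − 31 = 288 left.
June 1943 has 30 days: 288 − 30 = 258 left.
July 1943 has 31 days: 258 − 31 = 227 left.
August 1943 has 31 days: 227 − 31 = 196 left.
September 1943 has 30 days: 196 − 30 = 166 left.
October 1943 has 31 days: 166 − 31 = 135 left.
November 1943 has 30 days: 135 − 30 = 105 left.
December 1943 has 31 days: 105 − 31 = 74 left.
January 1944 has 31 days: 74 − 31 = 43 left.
February 1944 has 29 days (1944 is a leap year): 43 − 29 = 14 left.
14 days into March 1944 → March 14, 1944.

March 14, 1944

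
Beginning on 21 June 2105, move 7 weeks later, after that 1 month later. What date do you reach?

Adding 7 weeks (= 49 days) from June 21, 2105:
June has 30 days, so 30 − 21 = 9 days remain after June 21, 2105; 49 − 9 = 40 left.
July 2105 has 31 days: 40 − 31 = 9 left.
9 days into August 2105 → August 9, 2105.
Adding 1 month from August 9, 2105:
month 8 + 1 = 9 → September 2105.
Day 9 is valid in September, giving September 9, 2105.

September 9, 2105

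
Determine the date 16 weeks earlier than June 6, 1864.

Going back 16 weeks = 112 days from June 6, 1864.
Going back 6 days from June 6, 1864 reaches the end of the previous month; 112 − 6 = 106 left.
May 1864 has 31 days: 106 − 31 = 75 left.
April 1864 has 30 days: 75 − 30 = 45 left.
March 1864 has 31 days: 45 − 31 = 14 left.
February 1864 has 29 days; 29 − 14 = 15 → February 15, 1864.

February 15, 1864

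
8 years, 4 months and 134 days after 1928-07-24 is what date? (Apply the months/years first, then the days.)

Advancing 8 years, 4 months and 134 days from July 24, 1928: first the month/year part, then the days.
+8 years → 1936; month 7 + 4 = 11 → November 1936.
Day 24 is valid in November, giving November 24, 1936.
Now add 134 days from November 24, 1936.
November has 30 days, so 30 − 24 = 6 days remain after November 24, 1936; 134 − 6 = 128 left.
December 1936 has 31 days: 128 − 31 = 97 left.
January 1937 has 31 days: 97 − 31 = 66 left.
February 1937 has 28 days (1937 is not a leap year): 66 − 28 = 38 left.
March 1937 has 31 days: 38 − 31 = 7 left.
7 days into April 1937 → April 7, 1937.

April 7, 1937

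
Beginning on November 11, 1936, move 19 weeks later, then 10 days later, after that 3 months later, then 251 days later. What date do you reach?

March 11, 1938

Adding 19 weeks (= 133 days) from November 11, 1936:
November has 30 days, so 30 − 11 = 19 days remain after November 11, 1936; 133 − 19 = 114 left.
December 1936 has 31 days: 114 − 31 = 83 left.
January 1937 has 31 days: 83 − 31 = 52 left.
February 1937 has 28 days (1937 is not a leap year): 52 − 28 = 24 left.
24 days into March 1937 → March 24, 1937.
Adding 10 days from March 24, 1937:
March has 31 days, so 31 − 24 = 7 days remain after March 24, 1937; 10 − 7 = 3 left.
3 days into April 1937 → April 3, 1937.
Advancing 3 months from April 3, 1937:
month 4 + 3 = 7 → July 1937.
Day 3 is valid in July, giving July 3, 1937.
Counting forward 251 days from July 3, 1937:
July has 31 days, so 31 − 3 = 28 days remain after July 3, 1937; 251 − 28 = 223 left.
August 1937 has 31 days: 223 − 31 = 192 left.
September 1937 has 30 days: 192 − 30 = 162 left.
October 1937 has 31 days: 162 − 31 = 131 left.
November 1937 has 30 days: 131 − 30 = 101 left.
December 1937 has 31 days: 101 − 31 = 70 left.
January 1938 has 31 days: 70 − 31 = 39 left.
February 1938 has 28 days (1938 is not a leap year): 39 − 28 = 11 left.
11 days into March 1938 → March 11, 1938.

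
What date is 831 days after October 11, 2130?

January 19, 2133

Advancing 831 days from October 11, 2130.
October has 31 days, so 31 − 11 = 20 days remain after October 11, 2130; 831 − 20 = 811 left.
November 2130 has 30 days: 811 − 30 = 781 left.
December 2130 has 31 days: 781 − 31 = 750 left.
January 2131 has 31 days: 750 − 31 = 719 left.
February 2131 has 28 days (2131 is not a leap year): 719 − 28 = 691 left.
March 2131 has 31 days: 691 − 31 = 660 left.
April 2131 has 30 days: 660 − 30 = 630 left.
May 2131 has 31 days: 630 − 31 = 599 left.
June 2131 has 30 days: 599 − 30 = 569 left.
July 2131 has 31 days: 569 − 31 = 538 left.
August 2131 has 31 days: 538 − 31 = 507 left.
September 2131 has 30 days: 507 − 30 = 477 left.
October 2131 has 31 days: 477 − 31 = 446 left.
November 2131 has 30 days: 446 − 30 = 416 left.
December 2131 has 31 days: 416 − 31 = 385 left.
January 2132 has 31 days: 385 − 31 = 354 left.
February 2132 has 29 days (2132 is a leap year): 354 − 29 = 325 left.
March 2132 has 31 days: 325 − 31 = 294 left.
April 2132 has 30 days: 294 − 30 = 264 left.
May 2132 has 31 days: 264 − 31 = 233 left.
June 2132 has 30 days: 233 − 30 = 203 left.
July 2132 has 31 days: 203 − 31 = 172 left.
August 2132 has 31 days: 172 − 31 = 141 left.
September 2132 has 30 days: 141 − 30 = 111 left.
October 2132 has 31 days: 111 − 31 = 80 left.
November 2132 has 30 days: 80 − 30 = 50 left.
December 2132 has 31 days: 50 − 31 = 19 left.
19 days into January 2133 → January 19, 2133.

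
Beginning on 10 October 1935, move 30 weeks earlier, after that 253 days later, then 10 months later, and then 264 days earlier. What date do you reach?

January 2, 1936

Going back 30 weeks (= 210 days) from October 10, 1935:
Going back 10 days from October 10, 1935 reaches the end of the previous month; 210 − 10 = 200 left.
September 1935 has 30 days: 200 − 30 = 170 left.
August 1935 has 31 days: 170 − 31 = 139 left.
July 1935 has 31 days: 139 − 31 = 108 left.
June 1935 has 30 days: 108 − 30 = 78 left.
May 1935 has 31 days: 78 − 31 = 47 left.
April 1935 has 30 days: 47 − 30 = 17 left.
March 1935 has 31 days; 31 − 17 = 14 → March 14, 1935.
Adding 253 days from March 14, 1935:
March has 31 days, so 31 − 14 = 17 days remain after March 14, 1935; 253 − 17 = 236 left.
April 1935 has 30 days: 236 − 30 = 206 left.
May 1935 has 31 days: 206 − 31 = 175 left.
June 1935 has 30 days: 175 − 30 = 145 left.
July 1935 has 31 days: 145 − 31 = 114 left.
August 1935 has 31 days: 114 − 31 = 83 left.
September 1935 has 30 days: 83 − 30 = 53 left.
October 1935 has 31 days: 53 − 31 = 22 left.
22 days into November 1935 → November 22, 1935.
Advancing 10 months from November 22, 1935:
month 11 + 10 = 21, which is month 9 of year 1936 → September 1936.
Day 22 is valid in September, giving September 22, 1936.
Going back 264 days from September 22, 1936:
Going back 22 days from September 22, 1936 reaches the end of the previous month; 264 − 22 = 242 left.
August 1936 has 31 days: 242 − 31 = 211 left.
July 1936 has 31 days: 211 − 31 = 180 left.
June 1936 has 30 days: 180 − 30 = 150 left.
May 1936 has 31 days: 150 − 31 = 119 left.
April 1936 has 30 days: 119 − 30 = 89 left.
March 1936 has 31 days: 89 − 31 = 58 left.
February 1936 has 29 days (1936 is a leap year): 58 − 29 = 29 left.
January 1936 has 31 days; 31 − 29 = 2 → January 2, 1936.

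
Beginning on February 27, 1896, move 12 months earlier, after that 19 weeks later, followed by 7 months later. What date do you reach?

February 10, 1896

Subtracting 12 months from February 27, 1896:
month 2 − 12 = -10, which is month 2 of year 1895 → February 1895.
Day 27 is valid in February, giving February 27, 1895.
Advancing 19 weeks (= 133 days) from February 27, 1895:
February has 28 days, so 28 − 27 = 1 day remains after February 27, 1895; 133 − 1 = 132 left.
March 1895 has 31 days: 132 − 31 = 101 left.
April 1895 has 30 days: 101 − 30 = 71 left.
May 1895 has 31 days: 71 − 31 = 40 left.
June 1895 has 30 days: 40 − 30 = 10 left.
10 days into July 1895 → July 10, 1895.
Counting forward 7 months from July 10, 1895:
month 7 + 7 = 14, which is month 2 of year 1896 → February 1896.
Day 10 is valid in February, giving February 10, 1896.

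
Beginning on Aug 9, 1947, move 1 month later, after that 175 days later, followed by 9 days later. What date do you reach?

March 11, 1948

Counting forward 1 month from August 9, 1947:
month 8 + 1 = 9 → September 1947.
Day 9 is valid in September, giving September 9, 1947.
Advancing 175 days from September 9, 1947:
September has 30 days, so 30 − 9 = 21 days remain after September 9, 1947; 175 − 21 = 154 left.
October 1947 has 31 days: 154 − 31 = 123 left.
November 1947 has 30 days: 123 − 30 = 93 left.
December 1947 has 31 days: 93 − 31 = 62 left.
January 1948 has 31 days: 62 − 31 = 31 left.
February 1948 has 29 days (1948 is a leap year): 31 − 29 = 2 left.
2 days into March 1948 → March 2, 1948.
Counting forward 9 days from March 2, 1948:
March has 31 days; 2 + 9 = 11, still in March.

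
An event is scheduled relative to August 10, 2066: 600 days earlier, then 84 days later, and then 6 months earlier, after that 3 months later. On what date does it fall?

Going back 600 days from August 10, 2066:
Going back 10 days from August 10, 2066 reaches the end of the previous month; 600 − 10 = 590 left.
July 2066 has 31 days: 590 − 31 = 559 left.
June 2066 has 30 days: 559 − 30 = 529 left.
May 2066 has 31 days: 529 − 31 = 498 left.
April 2066 has 30 days: 498 − 30 = 468 left.
March 2066 has 31 days: 468 − 31 = 437 left.
February 2066 has 28 days (2066 is not a leap year): 437 − 28 = 409 left.
January 2066 has 31 days: 409 − 31 = 378 left.
December 2065 has 31 days: 378 − 31 = 347 left.
November 2065 has 30 days: 347 − 30 = 317 left.
October 2065 has 31 days: 317 − 31 = 286 left.
September 2065 has 30 days: 286 − 30 = 256 left.
August 2065 has 31 days: 256 − 31 = 225 left.
July 2065 has 31 days: 225 − 31 = 194 left.
June 2065 has 30 days: 194 − 30 = 164 left.
May 2065 has 31 days: 164 − 31 = 133 left.
April 2065 has 30 days: 133 − 30 = 103 left.
March 2065 has 31 days: 103 − 31 = 72 left.
February 2065 has 28 days (2065 is not a leap year): 72 − 28 = 44 left.
January 2065 has 31 days: 44 − 31 = 13 left.
December 2064 has 31 days; 31 − 13 = 18 → December 18, 2064.
Adding 84 days from December 18, 2064:
December has 31 days, so 31 − 18 = 13 days remain after December 18, 2064; 84 − 13 = 71 left.
January 2065 has 31 days: 71 − 31 = 40 left.
February 2065 has 28 days (2065 is not a leap year): 40 − 28 = 12 left.
12 days into March 2065 → March 12, 2065.
Subtracting 6 months from March 12, 2065:
month 3 − 6 = -3, which is month 9 of year 2064 → September 2064.
Day 12 is valid in September, giving September 12, 2064.
Advancing 3 months from September 12, 2064:
month 9 + 3 = 12 → December 2064.
Day 12 is valid in December, giving December 12, 2064.

December 12, 2064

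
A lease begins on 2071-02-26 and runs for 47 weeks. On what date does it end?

January 21, 2072

Adding 47 weeks = 329 days from February 26, 2071.
February has 28 days, so 28 − 26 = 2 days remain after February 26, 2071; 329 − 2 = 327 left.
March 2071 has 31 days: 327 − 31 = 296 left.
April 2071 has 30 days: 296 − 30 = 266 left.
May 2071 has 31 days: 266 − 31 = 235 left.
June 2071 has 30 days: 235 − 30 = 205 left.
July 2071 has 31 days: 205 − 31 = 174 left.
August 2071 has 31 days: 174 − 31 = 143 left.
September 2071 has 30 days: 143 − 30 = 113 left.
October 2071 has 31 days: 113 − 31 = 82 left.
November 2071 has 30 days: 82 − 30 = 52 left.
December 2071 has 31 days: 52 − 31 = 21 left.
21 days into January 2072 → January 21, 2072.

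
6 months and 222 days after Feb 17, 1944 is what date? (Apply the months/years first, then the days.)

Advancing 6 months and 222 days from February 17, 1944: first the month/year part, then the days.
month 2 + 6 = 8 → August 1944.
Day 17 is valid in August, giving August 17, 1944.
Now add 222 days from August 17, 1944.
August has 31 days, so 31 − 17 = 14 days remain after August 17, 1944; 222 − 14 = 208 left.
September 1944 has 30 days: 208 − 30 = 178 left.
October 1944 has 31 days: 178 − 31 = 147 left.
November 1944 has 30 days: 147 − 30 = 117 left.
December 1944 has 31 days: 117 − 31 = 86 left.
January 1945 has 31 days: 86 − 31 = 55 left.
February 1945 has 28 days (1945 is not a leap year): 55 − 28 = 27 left.
27 days into March 1945 → March 27, 1945.

March 27, 1945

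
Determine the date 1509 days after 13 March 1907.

April 30, 1911

Advancing 1509 days from March 13, 1907.
March has 31 days, so 31 − 13 = 18 days remain after March 13, 1907; 1509 − 18 = 1491 left.
April 1907 has 30 days: 1491 − 30 = 1461 left.
May 1907 has 31 days: 1461 − 31 = 1430 left.
June 1907 has 30 days: 1430 − 30 = 1400 left.
July 1907 has 31 days: 1400 − 31 = 1369 left.
August 1907 has 31 days: 1369 − 31 = 1338 left.
September 1907 has 30 days: 1338 − 30 = 1308 left.
October 1907 has 31 days: 1308 − 31 = 1277 left.
November 1907 has 30 days: 1277 − 30 = 1247 left.
December 1907 has 31 days: 1247 − 31 = 1216 left.
January 1908 has 31 days: 1216 − 31 = 1185 left.
February 1908 has 29 days (1908 is a leap year): 1185 − 29 = 1156 left.
March 1908 has 31 days: 1156 − 31 = 1125 left.
April 1908 has 30 days: 1125 − 30 = 1095 left.
May 1908 has 31 days: 1095 − 31 = 1064 left.
June 1908 has 30 days: 1064 − 30 = 1034 left.
July 1908 has 31 days: 1034 − 31 = 1003 left.
August 1908 has 31 days: 1003 − 31 = 972 left.
September 1908 has 30 days: 972 − 30 = 942 left.
October 1908 has 31 days: 942 − 31 = 911 left.
November 1908 has 30 days: 911 − 30 = 881 left.
December 1908 has 31 days: 881 − 31 = 850 left.
January 1909 has 31 days: 850 − 31 = 819 left.
February 1909 has 28 days (1909 is not a leap year): 819 − 28 = 791 left.
March 1909 has 31 days: 791 − 31 = 760 left.
April 1909 has 30 days: 760 − 30 = 730 left.
May 1909 has 31 days: 730 − 31 = 699 left.
June 1909 has 30 days: 699 − 30 = 669 left.
July 1909 has 31 days: 669 − 31 = 638 left.
August 1909 has 31 days: 638 − 31 = 607 left.
September 1909 has 30 days: 607 − 30 = 577 left.
October 1909 has 31 days: 577 − 31 = 546 left.
November 1909 has 30 days: 546 − 30 = 516 left.
December 1909 has 31 days: 516 − 31 = 485 left.
January 1910 has 31 days: 485 − 31 = 454 left.
February 1910 has 28 days (1910 is not a leap year): 454 − 28 = 426 left.
March 1910 has 31 days: 426 − 31 = 395 left.
April 1910 has 30 days: 395 − 30 = 365 left.
May 1910 has 31 days: 365 − 31 = 334 left.
June 1910 has 30 days: 334 − 30 = 304 left.
July 1910 has 31 days: 304 − 31 = 273 left.
August 1910 has 31 days: 273 − 31 = 242 left.
September 1910 has 30 days: 242 − 30 = 212 left.
October 1910 has 31 days: 212 − 31 = 181 left.
November 1910 has 30 days: 181 − 30 = 151 left.
December 1910 has 31 days: 151 − 31 = 120 left.
January 1911 has 31 days: 120 − 31 = 89 left.
February 1911 has 28 days (1911 is not a leap year): 89 − 28 = 61 left.
March 1911 has 31 days: 61 − 31 = 30 left.
30 days into April 1911 → April 30, 1911.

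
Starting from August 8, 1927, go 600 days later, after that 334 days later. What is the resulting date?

February 27, 1930

Counting forward 600 days from August 8, 1927:
August has 31 days, so 31 − 8 = 23 days remain after August 8, 1927; 600 − 23 = 577 left.
September 1927 has 30 days: 577 − 30 = 547 left.
October 1927 has 31 days: 547 − 31 = 516 left.
November 1927 has 30 days: 516 − 30 = 486 left.
December 1927 has 31 days: 486 − 31 = 455 left.
January 1928 has 31 days: 455 − 31 = 424 left.
February 1928 has 29 days (1928 is a leap year): 424 − 29 = 395 left.
March 1928 has 31 days: 395 − 31 = 364 left.
April 1928 has 30 days: 364 − 30 = 334 left.
May 1928 has 31 days: 334 − 31 = 303 left.
June 1928 has 30 days: 303 − 30 = 273 left.
July 1928 has 31 days: 273 − 31 = 242 left.
August 1928 has 31 days: 242 − 31 = 211 left.
September 1928 has 30 days: 211 − 30 = 181 left.
October 1928 has 31 days: 181 − 31 = 150 left.
November 1928 has 30 days: 150 − 30 = 120 left.
December 1928 has 31 days: 120 − 31 = 89 left.
January 1929 has 31 days: 89 − 31 = 58 left.
February 1929 has 28 days (1929 is not a leap year): 58 − 28 = 30 left.
30 days into March 1929 → March 30, 1929.
Counting forward 334 days from March 30, 1929:
March has 31 days, so 31 − 30 = 1 day remains after March 30, 1929; 334 − 1 = 333 left.
April 1929 has 30 days: 333 − 30 = 303 left.
May 1929 has 31 days: 303 − 31 = 272 left.
June 1929 has 30 days: 272 − 30 = 242 left.
July 1929 has 31 days: 242 − 31 = 211 left.
August 1929 has 31 days: 211 − 31 = 180 left.
September 1929 has 30 days: 180 − 30 = 150 left.
October 1929 has 31 days: 150 − 31 = 119 left.
November 1929 has 30 days: 119 − 30 = 89 left.
December 1929 has 31 days: 89 − 31 = 58 left.
January 1930 has 31 days: 58 − 31 = 27 left.
27 days into February 1930 → February 27, 1930.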